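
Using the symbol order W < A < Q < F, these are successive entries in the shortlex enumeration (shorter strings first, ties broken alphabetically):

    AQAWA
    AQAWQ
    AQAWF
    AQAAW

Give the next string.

The successor of AQAAW increments the rightmost position that isn't already F and resets every position after it to W.

AQAAA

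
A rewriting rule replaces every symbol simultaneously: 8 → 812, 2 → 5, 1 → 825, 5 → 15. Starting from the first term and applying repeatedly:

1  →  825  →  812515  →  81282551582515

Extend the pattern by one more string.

φ(81282551582515) expands symbol-by-symbol to 812 825 5 812 5 15 15 825 15 812 5 15 825 15; joining the 14 pieces gives the next term.

8128255812515158251581251582515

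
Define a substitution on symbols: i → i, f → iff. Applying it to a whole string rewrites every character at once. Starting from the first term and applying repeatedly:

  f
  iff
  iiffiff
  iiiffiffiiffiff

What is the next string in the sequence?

Rewriting the 15 symbols of iiiffiffiiffiff one by one yields i i i iff iff i iff iff i i iff iff i iff iff; concatenated:

iiiiffiffiiffiffiiiffiffiiffiff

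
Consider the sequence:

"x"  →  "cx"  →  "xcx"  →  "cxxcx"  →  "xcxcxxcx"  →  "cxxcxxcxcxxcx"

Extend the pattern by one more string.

xcxcxxcxcxxcxxcxcxxcx

This is a Fibonacci-style word recurrence s(k) = s(k−2)·s(k−1): e.g. x·cx = xcx.
So term 7 is xcxcxxcx·cxxcxxcxcxxcx.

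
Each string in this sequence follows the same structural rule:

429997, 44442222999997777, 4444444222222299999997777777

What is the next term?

Reading off run lengths: 4 runs 1, 4, 7; 2 runs 1, 4, 7; 9 runs 3, 5, 7; 7 runs 1, 4, 7 — each is linear in n (n = 1, 2, …).
For the next term, n = 4, so the run lengths are 10, 10, 9, 10.

444444444422222222229999999997777777777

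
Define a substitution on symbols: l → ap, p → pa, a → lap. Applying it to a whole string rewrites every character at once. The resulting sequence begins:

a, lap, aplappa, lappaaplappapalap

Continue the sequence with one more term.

Rewriting the 17 symbols of lappaaplappapalap one by one yields ap lap pa pa lap lap pa ap lap pa pa lap pa lap ap lap pa; concatenated:

aplappapalaplappaaplappapalappalapaplappa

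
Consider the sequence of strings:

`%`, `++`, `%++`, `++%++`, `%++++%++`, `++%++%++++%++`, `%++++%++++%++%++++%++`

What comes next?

Each term (from the third on) is the two preceding terms concatenated in order: term 3 = %·++ = %++.
So term 8 is ++%++%++++%++·%++++%++++%++%++++%++.

++%++%++++%++%++++%++++%++%++++%++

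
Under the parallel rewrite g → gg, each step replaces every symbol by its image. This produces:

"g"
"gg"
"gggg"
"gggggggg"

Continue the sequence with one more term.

gggggggggggggggg

Expanding gggggggg: g→gg, g→gg, g→gg, g→gg, g→gg, g→gg, g→gg, g→gg. Concatenated: gg gg gg gg gg gg gg gg.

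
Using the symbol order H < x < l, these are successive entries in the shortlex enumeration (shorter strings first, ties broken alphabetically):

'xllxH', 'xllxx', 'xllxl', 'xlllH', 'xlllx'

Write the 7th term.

Advancing 2 positions from xlllx through xlllx → xllll reaches term 7.

lHHHH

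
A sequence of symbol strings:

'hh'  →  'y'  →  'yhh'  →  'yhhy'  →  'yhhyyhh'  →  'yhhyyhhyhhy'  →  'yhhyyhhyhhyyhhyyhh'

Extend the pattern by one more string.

This is a Fibonacci-style word recurrence s(k) = s(k−1)·s(k−2): e.g. y·hh = yhh.
So term 8 is yhhyyhhyhhyyhhyyhh·yhhyyhhyhhy.

yhhyyhhyhhyyhhyyhhyhhyyhhyhhy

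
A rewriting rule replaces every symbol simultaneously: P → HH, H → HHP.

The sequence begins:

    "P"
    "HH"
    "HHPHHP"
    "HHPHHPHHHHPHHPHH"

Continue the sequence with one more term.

φ(HHPHHPHHHHPHHPHH) expands symbol-by-symbol to HHP HHP HH HHP HHP HH HHP HHP HHP HHP HH HHP HHP HH HHP HHP; joining the 16 pieces gives the next term.

HHPHHPHHHHPHHPHHHHPHHPHHPHHPHHHHPHHPHHHHPHHP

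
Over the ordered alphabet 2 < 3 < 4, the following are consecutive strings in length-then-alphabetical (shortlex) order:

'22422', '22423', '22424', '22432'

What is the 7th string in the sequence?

Continuing the enumeration 3 steps past 22432: 22432 → 22433 → 22434 → (answer).

22442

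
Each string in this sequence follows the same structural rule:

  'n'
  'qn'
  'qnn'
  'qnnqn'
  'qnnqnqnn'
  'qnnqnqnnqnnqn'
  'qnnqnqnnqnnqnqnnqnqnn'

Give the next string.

qnnqnqnnqnnqnqnnqnqnnqnnqnqnnqnnqn

From term 3 onward, concatenate the last term with the second-to-last: qn·n = qnn, qnn·qn = qnnqn, …
The next term joins qnnqnqnnqnnqnqnnqnqnn and qnnqnqnnqnnqn.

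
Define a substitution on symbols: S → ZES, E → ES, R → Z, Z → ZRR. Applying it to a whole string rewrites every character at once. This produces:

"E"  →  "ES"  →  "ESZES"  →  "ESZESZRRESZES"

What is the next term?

Rewriting the 13 symbols of ESZESZRRESZES one by one yields ES ZES ZRR ES ZES ZRR Z Z ES ZES ZRR ES ZES; concatenated:

ESZESZRRESZESZRRZZESZESZRRESZES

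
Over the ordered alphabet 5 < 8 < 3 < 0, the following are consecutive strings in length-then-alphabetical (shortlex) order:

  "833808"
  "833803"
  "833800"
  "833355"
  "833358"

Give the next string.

833353

Treat 833358 as a base-4 numeral over the given alphabet and add one, carrying through any trailing 0's.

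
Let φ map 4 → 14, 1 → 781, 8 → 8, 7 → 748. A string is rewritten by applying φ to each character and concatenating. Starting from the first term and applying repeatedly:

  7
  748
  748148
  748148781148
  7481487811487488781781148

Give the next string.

Applying the rule to each of the 25 symbols of 7481487811487488781781148 gives the pieces 748 14 8 781 14 8 748 8 781 781 14 8 748 14 8 8 748 8 781 748 8 781 781 14 8, which concatenate to the answer.

7481487811487488781781148748148874887817488781781148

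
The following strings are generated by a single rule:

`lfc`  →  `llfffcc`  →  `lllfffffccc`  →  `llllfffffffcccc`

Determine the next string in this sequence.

lllllfffffffffccccc

The n-th term is n l's then 2n-1 f's then n c's (n = 1, 2, …).
For the next term, n = 5, so the run lengths are 5, 9, 5.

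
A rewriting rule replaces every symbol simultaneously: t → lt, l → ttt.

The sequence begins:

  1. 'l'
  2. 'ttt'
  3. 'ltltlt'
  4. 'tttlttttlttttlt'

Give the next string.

Rewriting the 15 symbols of tttlttttlttttlt one by one yields lt lt lt ttt lt lt lt lt ttt lt lt lt lt ttt lt; concatenated:

ltltlttttltltltlttttltltltlttttlt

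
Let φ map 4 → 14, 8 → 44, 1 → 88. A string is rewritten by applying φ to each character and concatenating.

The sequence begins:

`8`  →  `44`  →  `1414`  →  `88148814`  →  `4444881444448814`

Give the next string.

Applying the rule to each of the 16 symbols of 4444881444448814 gives the pieces 14 14 14 14 44 44 88 14 14 14 14 14 44 44 88 14, which concatenate to the answer.

14141414444488141414141444448814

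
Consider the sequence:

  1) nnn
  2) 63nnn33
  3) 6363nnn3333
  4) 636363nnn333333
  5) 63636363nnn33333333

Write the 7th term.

Every step adds 63 to the front and 33 to the end of the previous string.
From 63636363nnn33333333, 2 further steps: 63636363nnn33333333 → 6363636363nnn3333333333 → (answer).

636363636363nnn333333333333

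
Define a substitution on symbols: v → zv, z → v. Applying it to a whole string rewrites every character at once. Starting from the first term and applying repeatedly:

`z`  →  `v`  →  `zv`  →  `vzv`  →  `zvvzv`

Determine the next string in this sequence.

Apply φ to zvvzv symbol by symbol: z→v, v→zv, v→zv, z→v, v→zv; joined: v zv zv v zv.

vzvzvvzv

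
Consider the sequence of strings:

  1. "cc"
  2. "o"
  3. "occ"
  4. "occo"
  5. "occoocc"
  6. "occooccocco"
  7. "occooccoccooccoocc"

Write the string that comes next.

occooccoccooccooccoccooccocco

Each term (from the third on) is the previous term followed by the one before it: term 3 = o·cc = occ.
Continuing: occooccoccooccoocc · occooccocco gives term 8.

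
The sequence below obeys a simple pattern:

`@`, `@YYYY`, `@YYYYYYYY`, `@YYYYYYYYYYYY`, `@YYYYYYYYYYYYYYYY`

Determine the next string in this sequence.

Each term is the previous one with YYYY appended.
Applying this once more to @YYYYYYYYYYYYYYYY:

@YYYYYYYYYYYYYYYYYYYY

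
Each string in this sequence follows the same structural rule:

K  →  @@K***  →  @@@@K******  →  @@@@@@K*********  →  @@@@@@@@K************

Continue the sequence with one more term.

s(k+1) = @@·s(k)·***, so each term gains @@ as a prefix and *** as a suffix.
So the next term is @@·@@@@@@@@K************·***.

@@@@@@@@@@K***************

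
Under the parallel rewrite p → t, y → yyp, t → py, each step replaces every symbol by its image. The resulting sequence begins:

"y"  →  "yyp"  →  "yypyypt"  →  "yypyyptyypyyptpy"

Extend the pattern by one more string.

yypyyptyypyyptpyyypyyptyypyyptpytyyp

Replace each of the 16 characters of yypyyptyypyyptpy in place — yyp yyp t yyp yyp t py yyp yyp t yyp yyp t py t yyp — and concatenate.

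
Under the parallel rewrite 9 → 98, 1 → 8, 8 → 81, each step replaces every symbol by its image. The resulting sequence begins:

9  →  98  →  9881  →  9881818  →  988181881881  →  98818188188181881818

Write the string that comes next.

Rewriting the 20 symbols of 98818188188181881818 one by one yields 98 81 81 8 81 8 81 81 8 81 81 8 81 8 81 81 8 81 8 81; concatenated:

988181881881818818188188181881881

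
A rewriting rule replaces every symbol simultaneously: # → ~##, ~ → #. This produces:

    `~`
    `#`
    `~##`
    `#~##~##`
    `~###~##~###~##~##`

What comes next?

Replace each of the 17 characters of ~###~##~###~##~## in place — # ~## ~## ~## # ~## ~## # ~## ~## ~## # ~## ~## # ~## ~## — and concatenate.

#~##~##~###~##~###~##~##~###~##~###~##~##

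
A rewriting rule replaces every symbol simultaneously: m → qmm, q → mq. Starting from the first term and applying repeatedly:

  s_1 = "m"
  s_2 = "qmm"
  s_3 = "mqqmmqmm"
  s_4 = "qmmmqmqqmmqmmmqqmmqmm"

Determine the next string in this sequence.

Rewriting the 21 symbols of qmmmqmqqmmqmmmqqmmqmm one by one yields mq qmm qmm qmm mq qmm mq mq qmm qmm mq qmm qmm qmm mq mq qmm qmm mq qmm qmm; concatenated:

mqqmmqmmqmmmqqmmmqmqqmmqmmmqqmmqmmqmmmqmqqmmqmmmqqmmqmm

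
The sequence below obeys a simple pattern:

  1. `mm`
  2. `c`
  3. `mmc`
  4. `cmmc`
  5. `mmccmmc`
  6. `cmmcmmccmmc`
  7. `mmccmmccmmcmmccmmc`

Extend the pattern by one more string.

Each term (from the third on) is the two preceding terms concatenated in order: term 3 = mm·c = mmc.
Continuing: cmmcmmccmmc · mmccmmccmmcmmccmmc gives term 8.

cmmcmmccmmcmmccmmccmmcmmccmmc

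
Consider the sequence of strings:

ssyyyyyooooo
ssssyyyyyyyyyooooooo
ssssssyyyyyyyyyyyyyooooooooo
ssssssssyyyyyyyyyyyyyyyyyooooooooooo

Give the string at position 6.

Term n consists of 2n s's, followed by 4n+1 y's, followed by 2n+3 o's (n = 1, 2, …).
For term 6, n = 6, so the run lengths are 12, 25, 15.

ssssssssssssyyyyyyyyyyyyyyyyyyyyyyyyyooooooooooooooo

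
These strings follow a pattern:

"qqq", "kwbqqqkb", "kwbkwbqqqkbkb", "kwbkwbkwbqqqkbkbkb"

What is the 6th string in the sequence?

kwbkwbkwbkwbkwbqqqkbkbkbkbkb

Every step adds kwb to the front and kb to the end of the previous string.
From kwbkwbkwbqqqkbkbkb, 2 further steps: kwbkwbkwbqqqkbkbkb → kwbkwbkwbkwbqqqkbkbkbkb → (answer).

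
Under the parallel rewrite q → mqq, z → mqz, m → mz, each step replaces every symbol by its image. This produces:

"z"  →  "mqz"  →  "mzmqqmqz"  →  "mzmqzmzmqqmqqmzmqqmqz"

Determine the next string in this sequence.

mzmqzmzmqqmqzmzmqzmzmqqmqqmzmqqmqqmzmqzmzmqqmqqmzmqqmqz

Applying the rule to each of the 21 symbols of mzmqzmzmqqmqqmzmqqmqz gives the pieces mz mqz mz mqq mqz mz mqz mz mqq mqq mz mqq mqq mz mqz mz mqq mqq mz mqq mqz, which concatenate to the answer.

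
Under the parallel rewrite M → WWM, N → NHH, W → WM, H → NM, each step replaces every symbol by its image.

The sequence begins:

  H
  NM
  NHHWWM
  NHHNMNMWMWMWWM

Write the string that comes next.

NHHNMNMNHHWWMNHHWWMWMWWMWMWWMWMWMWWM

Replace each of the 14 characters of NHHNMNMWMWMWWM in place — NHH NM NM NHH WWM NHH WWM WM WWM WM WWM WM WM WWM — and concatenate.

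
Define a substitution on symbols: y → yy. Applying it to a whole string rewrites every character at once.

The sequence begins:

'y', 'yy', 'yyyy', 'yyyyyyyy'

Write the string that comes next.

Rewriting each symbol of yyyyyyyy: y→yy, y→yy, y→yy, y→yy, y→yy, y→yy, y→yy, y→yy, which concatenates to yy yy yy yy yy yy yy yy.

yyyyyyyyyyyyyyyy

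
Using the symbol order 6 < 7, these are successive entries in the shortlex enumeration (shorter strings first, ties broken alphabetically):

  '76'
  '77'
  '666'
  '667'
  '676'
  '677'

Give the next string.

Find the rightmost character of 677 below 7, bump it to the next letter, and reset everything to its right to 6.

766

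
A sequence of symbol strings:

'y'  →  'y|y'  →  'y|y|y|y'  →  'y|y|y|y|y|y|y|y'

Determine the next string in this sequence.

s(k+1) = s(k)·|·s(k) — each term doubles the last with '|' between the halves.
Doubling y|y|y|y|y|y|y|y with '|' between the halves:

y|y|y|y|y|y|y|y|y|y|y|y|y|y|y|y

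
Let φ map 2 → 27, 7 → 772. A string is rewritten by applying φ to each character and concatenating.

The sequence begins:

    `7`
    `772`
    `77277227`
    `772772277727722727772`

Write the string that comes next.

Replace each of the 21 characters of 772772277727722727772 in place — 772 772 27 772 772 27 27 772 772 772 27 772 772 27 27 772 27 772 772 772 27 — and concatenate.

7727722777277227277727727722777277227277722777277277227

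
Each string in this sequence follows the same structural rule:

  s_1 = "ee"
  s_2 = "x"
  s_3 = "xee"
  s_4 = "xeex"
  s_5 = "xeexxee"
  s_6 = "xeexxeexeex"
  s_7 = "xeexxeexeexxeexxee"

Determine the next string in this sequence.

Each term (from the third on) is the previous term followed by the one before it: term 3 = x·ee = xee.
Continuing: xeexxeexeexxeexxee · xeexxeexeex gives term 8.

xeexxeexeexxeexxeexeexxeexeex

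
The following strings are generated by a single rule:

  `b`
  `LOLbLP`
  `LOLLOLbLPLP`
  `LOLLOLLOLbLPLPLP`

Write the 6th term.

LOLLOLLOLLOLLOLbLPLPLPLPLP

Each term wraps the previous one in LOL on the left and LP on the right.
From LOLLOLLOLbLPLPLP, 2 further steps: LOLLOLLOLbLPLPLP → LOLLOLLOLLOLbLPLPLPLP → (answer).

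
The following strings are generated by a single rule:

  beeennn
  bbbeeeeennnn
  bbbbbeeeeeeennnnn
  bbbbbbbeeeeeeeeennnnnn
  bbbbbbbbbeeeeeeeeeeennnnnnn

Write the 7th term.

bbbbbbbbbbbbbeeeeeeeeeeeeeeennnnnnnnn

Each string has the form b^{2n-1} e^{2n+1} n^{n+2} (n = 1, 2, …).
Setting n = 7 gives 13, 15, 9 characters in each block.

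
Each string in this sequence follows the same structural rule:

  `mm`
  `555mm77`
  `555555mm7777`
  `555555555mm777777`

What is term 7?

555555555555555555mm777777777777

Every step adds 555 to the front and 77 to the end of the previous string.
From 555555555mm777777, 3 further steps: 555555555mm777777 → 555555555555mm77777777 → 555555555555555mm7777777777 → (answer).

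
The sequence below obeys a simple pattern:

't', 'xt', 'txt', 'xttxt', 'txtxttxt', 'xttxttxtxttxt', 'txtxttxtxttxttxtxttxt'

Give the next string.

From term 3 onward, concatenate the second-to-last term with the last: t·xt = txt, xt·txt = xttxt, …
So term 8 is xttxttxtxttxt·txtxttxtxttxttxtxttxt.

xttxttxtxttxttxtxttxtxttxttxtxttxt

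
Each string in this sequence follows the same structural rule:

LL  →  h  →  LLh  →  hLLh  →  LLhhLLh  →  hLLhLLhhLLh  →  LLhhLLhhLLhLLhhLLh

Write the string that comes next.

hLLhLLhhLLhLLhhLLhhLLhLLhhLLh

Each term (from the third on) is the two preceding terms concatenated in order: term 3 = LL·h = LLh.
So term 8 is hLLhLLhhLLh·LLhhLLhhLLhLLhhLLh.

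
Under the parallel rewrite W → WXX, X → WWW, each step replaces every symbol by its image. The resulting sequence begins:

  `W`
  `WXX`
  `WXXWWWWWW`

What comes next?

WXXWWWWWWWXXWXXWXXWXXWXXWXX

Apply φ to WXXWWWWWW symbol by symbol: W→WXX, X→WWW, X→WWW, W→WXX, W→WXX, W→WXX, W→WXX, W→WXX, W→WXX; joined: WXX WWW WWW WXX WXX WXX WXX WXX WXX.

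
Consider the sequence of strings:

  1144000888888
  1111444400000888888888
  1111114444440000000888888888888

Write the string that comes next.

The n-th term is 2n 1's then 2n 4's then 2n+1 0's then 3n+3 8's (n = 1, 2, …).
Setting n = 4 gives 8, 8, 9, 15 characters in each block.

1111111144444444000000000888888888888888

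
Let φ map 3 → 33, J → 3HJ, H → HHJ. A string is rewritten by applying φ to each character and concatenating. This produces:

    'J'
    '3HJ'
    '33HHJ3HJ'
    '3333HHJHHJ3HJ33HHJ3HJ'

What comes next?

φ(3333HHJHHJ3HJ33HHJ3HJ) expands symbol-by-symbol to 33 33 33 33 HHJ HHJ 3HJ HHJ HHJ 3HJ 33 HHJ 3HJ 33 33 HHJ HHJ 3HJ 33 HHJ 3HJ; joining the 21 pieces gives the next term.

33333333HHJHHJ3HJHHJHHJ3HJ33HHJ3HJ3333HHJHHJ3HJ33HHJ3HJ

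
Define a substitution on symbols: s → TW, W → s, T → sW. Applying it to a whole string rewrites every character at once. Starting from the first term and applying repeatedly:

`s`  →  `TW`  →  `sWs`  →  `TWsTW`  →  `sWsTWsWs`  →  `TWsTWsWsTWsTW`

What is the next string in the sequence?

Rewriting the 13 symbols of TWsTWsWsTWsTW one by one yields sW s TW sW s TW s TW sW s TW sW s; concatenated:

sWsTWsWsTWsTWsWsTWsWs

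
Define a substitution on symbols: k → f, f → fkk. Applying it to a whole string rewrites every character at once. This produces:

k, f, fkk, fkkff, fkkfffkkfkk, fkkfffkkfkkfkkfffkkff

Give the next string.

Rewriting the 21 symbols of fkkfffkkfkkfkkfffkkff one by one yields fkk f f fkk fkk fkk f f fkk f f fkk f f fkk fkk fkk f f fkk fkk; concatenated:

fkkfffkkfkkfkkfffkkfffkkfffkkfkkfkkfffkkfkk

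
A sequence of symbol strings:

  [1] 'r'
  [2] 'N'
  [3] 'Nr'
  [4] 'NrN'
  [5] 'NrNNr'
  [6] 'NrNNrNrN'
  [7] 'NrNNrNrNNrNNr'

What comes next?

NrNNrNrNNrNNrNrNNrNrN

This is a Fibonacci-style word recurrence s(k) = s(k−1)·s(k−2): e.g. N·r = Nr.
The next term joins NrNNrNrNNrNNr and NrNNrNrN.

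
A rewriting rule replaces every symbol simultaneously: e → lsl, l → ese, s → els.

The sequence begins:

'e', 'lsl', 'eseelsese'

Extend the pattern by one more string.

Rewriting each symbol of eseelsese: e→lsl, s→els, e→lsl, e→lsl, l→ese, s→els, e→lsl, s→els, e→lsl, which concatenates to lsl els lsl lsl ese els lsl els lsl.

lslelslsllsleseelslslelslsl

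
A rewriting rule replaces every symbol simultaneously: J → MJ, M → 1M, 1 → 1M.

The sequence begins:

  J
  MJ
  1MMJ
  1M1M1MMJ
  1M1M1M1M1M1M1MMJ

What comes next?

Applying the rule to each of the 16 symbols of 1M1M1M1M1M1M1MMJ gives the pieces 1M 1M 1M 1M 1M 1M 1M 1M 1M 1M 1M 1M 1M 1M 1M MJ, which concatenate to the answer.

1M1M1M1M1M1M1M1M1M1M1M1M1M1M1MMJ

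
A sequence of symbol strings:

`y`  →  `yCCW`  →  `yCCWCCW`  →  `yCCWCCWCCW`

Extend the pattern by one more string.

The strings grow by a fixed suffix CCW each time.
Applying this once more to yCCWCCWCCW:

yCCWCCWCCWCCW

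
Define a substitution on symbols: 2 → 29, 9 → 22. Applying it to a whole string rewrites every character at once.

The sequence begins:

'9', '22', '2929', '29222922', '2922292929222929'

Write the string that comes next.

29222929292229222922292929222922

Replace each of the 16 characters of 2922292929222929 in place — 29 22 29 29 29 22 29 22 29 22 29 29 29 22 29 22 — and concatenate.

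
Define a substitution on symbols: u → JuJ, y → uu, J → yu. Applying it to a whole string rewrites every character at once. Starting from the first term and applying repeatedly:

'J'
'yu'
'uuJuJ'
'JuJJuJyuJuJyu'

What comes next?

φ(JuJJuJyuJuJyu) expands symbol-by-symbol to yu JuJ yu yu JuJ yu uu JuJ yu JuJ yu uu JuJ; joining the 13 pieces gives the next term.

yuJuJyuyuJuJyuuuJuJyuJuJyuuuJuJ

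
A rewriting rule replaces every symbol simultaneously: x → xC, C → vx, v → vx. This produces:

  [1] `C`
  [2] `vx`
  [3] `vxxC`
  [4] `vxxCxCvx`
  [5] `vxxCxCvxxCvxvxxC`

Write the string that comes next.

Rewriting the 16 symbols of vxxCxCvxxCvxvxxC one by one yields vx xC xC vx xC vx vx xC xC vx vx xC vx xC xC vx; concatenated:

vxxCxCvxxCvxvxxCxCvxvxxCvxxCxCvx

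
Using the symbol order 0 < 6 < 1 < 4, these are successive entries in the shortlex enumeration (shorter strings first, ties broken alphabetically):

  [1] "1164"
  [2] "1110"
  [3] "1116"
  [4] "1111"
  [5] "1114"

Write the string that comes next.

The successor of 1114 increments the rightmost position that isn't already 4 and resets every position after it to 0.

1140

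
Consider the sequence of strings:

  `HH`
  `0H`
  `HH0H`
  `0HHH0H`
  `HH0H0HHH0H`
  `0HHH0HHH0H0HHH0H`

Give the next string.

Each term (from the third on) is the two preceding terms concatenated in order: term 3 = HH·0H = HH0H.
Continuing: HH0H0HHH0H · 0HHH0HHH0H0HHH0H gives term 7.

HH0H0HHH0H0HHH0HHH0H0HHH0H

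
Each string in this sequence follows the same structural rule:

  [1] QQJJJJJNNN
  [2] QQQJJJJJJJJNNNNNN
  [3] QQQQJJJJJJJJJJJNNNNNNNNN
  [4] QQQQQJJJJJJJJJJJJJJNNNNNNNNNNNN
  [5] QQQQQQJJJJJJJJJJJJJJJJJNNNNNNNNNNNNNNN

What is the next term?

QQQQQQQJJJJJJJJJJJJJJJJJJJJNNNNNNNNNNNNNNNNNN

The n-th term is n+1 Q's then 3n+2 J's then 3n N's (n = 1, 2, …).
For the next term, n = 6, so the run lengths are 7, 20, 18.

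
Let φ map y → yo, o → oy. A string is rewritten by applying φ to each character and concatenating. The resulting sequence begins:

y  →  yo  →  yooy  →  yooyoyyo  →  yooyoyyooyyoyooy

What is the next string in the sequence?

yooyoyyooyyoyooyoyyoyooyyooyoyyo

Replace each of the 16 characters of yooyoyyooyyoyooy in place — yo oy oy yo oy yo yo oy oy yo yo oy yo oy oy yo — and concatenate.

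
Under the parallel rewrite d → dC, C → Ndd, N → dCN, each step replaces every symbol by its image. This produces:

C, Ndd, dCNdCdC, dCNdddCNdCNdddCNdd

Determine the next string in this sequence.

dCNdddCNdCdCdCNdddCNdCNdddCNdCdCdCNdddCNdCdC

Applying the rule to each of the 18 symbols of dCNdddCNdCNdddCNdd gives the pieces dC Ndd dCN dC dC dC Ndd dCN dC Ndd dCN dC dC dC Ndd dCN dC dC, which concatenate to the answer.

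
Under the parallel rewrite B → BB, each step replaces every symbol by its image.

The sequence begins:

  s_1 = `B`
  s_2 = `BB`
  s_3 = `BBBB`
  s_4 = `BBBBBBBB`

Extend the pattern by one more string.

Expanding BBBBBBBB: B→BB, B→BB, B→BB, B→BB, B→BB, B→BB, B→BB, B→BB. Concatenated: BB BB BB BB BB BB BB BB.

BBBBBBBBBBBBBBBB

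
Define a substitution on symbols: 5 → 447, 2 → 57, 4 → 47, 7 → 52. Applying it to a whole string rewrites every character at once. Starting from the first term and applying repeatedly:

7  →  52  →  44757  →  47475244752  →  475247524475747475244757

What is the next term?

φ(475247524475747475244757) expands symbol-by-symbol to 47 52 447 57 47 52 447 57 47 47 52 447 52 47 52 47 52 447 57 47 47 52 447 52; joining the 24 pieces gives the next term.

47524475747524475747475244752475247524475747475244752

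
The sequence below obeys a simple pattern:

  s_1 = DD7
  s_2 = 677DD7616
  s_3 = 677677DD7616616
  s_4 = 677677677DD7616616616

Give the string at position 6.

s(k+1) = 677·s(k)·616, so each term gains 677 as a prefix and 616 as a suffix.
From 677677677DD7616616616, 2 further steps: 677677677DD7616616616 → 677677677677DD7616616616616 → (answer).

677677677677677DD7616616616616616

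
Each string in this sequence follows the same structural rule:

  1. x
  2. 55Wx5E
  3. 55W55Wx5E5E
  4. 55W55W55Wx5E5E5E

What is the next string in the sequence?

55W55W55W55Wx5E5E5E5E

s(k+1) = 55W·s(k)·5E, so each term gains 55W as a prefix and 5E as a suffix.
One more step from 55W55W55Wx5E5E5E gives the answer.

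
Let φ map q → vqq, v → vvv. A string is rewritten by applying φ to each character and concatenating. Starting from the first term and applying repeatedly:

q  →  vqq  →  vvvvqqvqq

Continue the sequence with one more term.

vvvvvvvvvvvvvqqvqqvvvvqqvqq

Rewriting each symbol of vvvvqqvqq: v→vvv, v→vvv, v→vvv, v→vvv, q→vqq, q→vqq, v→vvv, q→vqq, q→vqq, which concatenates to vvv vvv vvv vvv vqq vqq vvv vqq vqq.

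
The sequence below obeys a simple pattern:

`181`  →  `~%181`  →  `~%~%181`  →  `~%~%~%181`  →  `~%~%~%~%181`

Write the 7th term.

~%~%~%~%~%~%181

Every step adds ~% at the front: s(k+1) = ~%·s(k).
From ~%~%~%~%181, 2 further steps: ~%~%~%~%181 → ~%~%~%~%~%181 → (answer).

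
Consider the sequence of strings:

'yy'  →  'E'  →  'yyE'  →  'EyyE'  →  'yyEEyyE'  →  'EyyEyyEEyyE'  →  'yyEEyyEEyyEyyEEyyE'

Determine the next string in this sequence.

EyyEyyEEyyEyyEEyyEEyyEyyEEyyE

From term 3 onward, concatenate the second-to-last term with the last: yy·E = yyE, E·yyE = EyyE, …
The next term joins EyyEyyEEyyE and yyEEyyEEyyEyyEEyyE.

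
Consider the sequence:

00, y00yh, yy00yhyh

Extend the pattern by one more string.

Every step adds y to the front and yh to the end of the previous string.
Applying this once more to yy00yhyh:

yyy00yhyhyh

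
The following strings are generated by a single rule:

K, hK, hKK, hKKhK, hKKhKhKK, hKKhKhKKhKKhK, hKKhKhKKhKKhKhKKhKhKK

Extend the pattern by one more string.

This is a Fibonacci-style word recurrence s(k) = s(k−1)·s(k−2): e.g. hK·K = hKK.
Continuing: hKKhKhKKhKKhKhKKhKhKK · hKKhKhKKhKKhK gives term 8.

hKKhKhKKhKKhKhKKhKhKKhKKhKhKKhKKhK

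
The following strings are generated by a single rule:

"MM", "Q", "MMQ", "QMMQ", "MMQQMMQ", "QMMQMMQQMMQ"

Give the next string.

MMQQMMQQMMQMMQQMMQ

This is a Fibonacci-style word recurrence s(k) = s(k−2)·s(k−1): e.g. MM·Q = MMQ.
So term 7 is MMQQMMQ·QMMQMMQQMMQ.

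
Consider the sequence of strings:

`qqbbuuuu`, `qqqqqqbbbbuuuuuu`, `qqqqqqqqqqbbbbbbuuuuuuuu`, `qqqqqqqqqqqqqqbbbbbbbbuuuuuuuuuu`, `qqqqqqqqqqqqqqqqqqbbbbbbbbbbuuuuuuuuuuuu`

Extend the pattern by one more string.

qqqqqqqqqqqqqqqqqqqqqqbbbbbbbbbbbbuuuuuuuuuuuuuu

Term n consists of 4n-2 q's, followed by 2n b's, followed by 2n+2 u's (n = 1, 2, …).
For the next term, n = 6, so the run lengths are 22, 12, 14.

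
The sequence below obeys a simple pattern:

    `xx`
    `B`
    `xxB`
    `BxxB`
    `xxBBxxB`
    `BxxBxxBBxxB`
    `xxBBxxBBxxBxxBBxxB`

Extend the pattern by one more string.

BxxBxxBBxxBxxBBxxBBxxBxxBBxxB

This is a Fibonacci-style word recurrence s(k) = s(k−2)·s(k−1): e.g. xx·B = xxB.
So term 8 is BxxBxxBBxxB·xxBBxxBBxxBxxBBxxB.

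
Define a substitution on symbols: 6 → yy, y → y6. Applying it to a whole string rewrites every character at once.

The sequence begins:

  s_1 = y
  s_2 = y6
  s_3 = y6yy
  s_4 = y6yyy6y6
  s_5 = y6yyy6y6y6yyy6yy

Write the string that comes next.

y6yyy6y6y6yyy6yyy6yyy6y6y6yyy6y6

Applying the rule to each of the 16 symbols of y6yyy6y6y6yyy6yy gives the pieces y6 yy y6 y6 y6 yy y6 yy y6 yy y6 y6 y6 yy y6 y6, which concatenate to the answer.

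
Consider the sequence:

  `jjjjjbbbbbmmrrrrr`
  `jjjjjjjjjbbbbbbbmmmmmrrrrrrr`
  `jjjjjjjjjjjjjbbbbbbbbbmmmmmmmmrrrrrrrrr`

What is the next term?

jjjjjjjjjjjjjjjjjbbbbbbbbbbbmmmmmmmmmmmrrrrrrrrrrr

Term n consists of 4n+1 j's, followed by 2n+3 b's, followed by 3n-1 m's, followed by 2n+3 r's (n = 1, 2, …).
At n = 4 the blocks have lengths 17, 11, 11, 11.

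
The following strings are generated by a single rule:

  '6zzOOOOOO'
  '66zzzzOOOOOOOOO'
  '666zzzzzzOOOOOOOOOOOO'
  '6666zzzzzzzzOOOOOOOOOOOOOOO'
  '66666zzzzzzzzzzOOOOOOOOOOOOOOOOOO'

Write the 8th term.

66666666zzzzzzzzzzzzzzzzOOOOOOOOOOOOOOOOOOOOOOOOOOO

Each string has the form 6^{n} z^{2n} O^{3n+3} (n = 1, 2, …).
At n = 8 the blocks have lengths 8, 16, 27.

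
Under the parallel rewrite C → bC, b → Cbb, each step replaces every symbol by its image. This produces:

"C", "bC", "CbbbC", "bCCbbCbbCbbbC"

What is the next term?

Rewriting the 13 symbols of bCCbbCbbCbbbC one by one yields Cbb bC bC Cbb Cbb bC Cbb Cbb bC Cbb Cbb Cbb bC; concatenated:

CbbbCbCCbbCbbbCCbbCbbbCCbbCbbCbbbC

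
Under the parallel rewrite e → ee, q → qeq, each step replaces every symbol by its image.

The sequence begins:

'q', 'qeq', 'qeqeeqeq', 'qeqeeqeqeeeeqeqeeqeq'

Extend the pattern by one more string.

φ(qeqeeqeqeeeeqeqeeqeq) expands symbol-by-symbol to qeq ee qeq ee ee qeq ee qeq ee ee ee ee qeq ee qeq ee ee qeq ee qeq; joining the 20 pieces gives the next term.

qeqeeqeqeeeeqeqeeqeqeeeeeeeeqeqeeqeqeeeeqeqeeqeq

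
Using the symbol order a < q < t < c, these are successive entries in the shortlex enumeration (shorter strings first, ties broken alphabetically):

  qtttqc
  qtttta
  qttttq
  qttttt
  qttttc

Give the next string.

Find the rightmost character of qttttc below c, bump it to the next letter, and reset everything to its right to a.

qtttca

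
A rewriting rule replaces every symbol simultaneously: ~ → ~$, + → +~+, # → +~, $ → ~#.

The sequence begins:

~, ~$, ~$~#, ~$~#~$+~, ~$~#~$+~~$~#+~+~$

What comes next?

Replace each of the 17 characters of ~$~#~$+~~$~#+~+~$ in place — ~$ ~# ~$ +~ ~$ ~# +~+ ~$ ~$ ~# ~$ +~ +~+ ~$ +~+ ~$ ~# — and concatenate.

~$~#~$+~~$~#+~+~$~$~#~$+~+~+~$+~+~$~#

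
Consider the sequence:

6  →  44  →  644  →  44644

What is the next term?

From term 3 onward, concatenate the second-to-last term with the last: 6·44 = 644, 44·644 = 44644, …
Continuing: 644 · 44644 gives term 5.

64444644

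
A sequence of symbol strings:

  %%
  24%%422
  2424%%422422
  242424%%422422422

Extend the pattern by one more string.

Every step adds 24 to the front and 422 to the end of the previous string.
One more step from 242424%%422422422 gives the answer.

24242424%%422422422422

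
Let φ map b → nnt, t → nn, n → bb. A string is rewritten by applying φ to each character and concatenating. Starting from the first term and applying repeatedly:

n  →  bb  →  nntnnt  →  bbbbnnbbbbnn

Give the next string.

nntnntnntnntbbbbnntnntnntnntbbbb

Apply φ to bbbbnnbbbbnn symbol by symbol: b→nnt, b→nnt, b→nnt, b→nnt, n→bb, n→bb, b→nnt, b→nnt, b→nnt, b→nnt, n→bb, n→bb; joined: nnt nnt nnt nnt bb bb nnt nnt nnt nnt bb bb.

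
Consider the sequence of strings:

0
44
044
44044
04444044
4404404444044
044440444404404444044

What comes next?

This is a Fibonacci-style word recurrence s(k) = s(k−2)·s(k−1): e.g. 0·44 = 044.
The next term joins 4404404444044 and 044440444404404444044.

4404404444044044440444404404444044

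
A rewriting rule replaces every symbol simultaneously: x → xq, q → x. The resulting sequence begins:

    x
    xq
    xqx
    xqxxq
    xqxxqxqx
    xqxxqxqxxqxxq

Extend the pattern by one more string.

Rewriting the 13 symbols of xqxxqxqxxqxxq one by one yields xq x xq xq x xq x xq xq x xq xq x; concatenated:

xqxxqxqxxqxxqxqxxqxqx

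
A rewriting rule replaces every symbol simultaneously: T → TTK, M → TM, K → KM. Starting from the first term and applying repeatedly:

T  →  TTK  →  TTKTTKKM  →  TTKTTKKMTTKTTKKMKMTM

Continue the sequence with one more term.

TTKTTKKMTTKTTKKMKMTMTTKTTKKMTTKTTKKMKMTMKMTMTTKTM

Applying the rule to each of the 20 symbols of TTKTTKKMTTKTTKKMKMTM gives the pieces TTK TTK KM TTK TTK KM KM TM TTK TTK KM TTK TTK KM KM TM KM TM TTK TM, which concatenate to the answer.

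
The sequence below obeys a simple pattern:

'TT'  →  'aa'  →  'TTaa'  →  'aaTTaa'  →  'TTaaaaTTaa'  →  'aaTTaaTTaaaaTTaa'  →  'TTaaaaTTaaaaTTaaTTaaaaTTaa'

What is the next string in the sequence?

aaTTaaTTaaaaTTaaTTaaaaTTaaaaTTaaTTaaaaTTaa

Each term (from the third on) is the two preceding terms concatenated in order: term 3 = TT·aa = TTaa.
So term 8 is aaTTaaTTaaaaTTaa·TTaaaaTTaaaaTTaaTTaaaaTTaa.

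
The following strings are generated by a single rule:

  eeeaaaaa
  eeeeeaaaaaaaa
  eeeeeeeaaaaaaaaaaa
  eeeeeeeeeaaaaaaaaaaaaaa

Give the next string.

Each string has the form e^{2n-1} a^{3n-1}, where the shown terms are n = 2, 3, 4, 5.
Setting n = 6 gives 11, 17 characters in each block.

eeeeeeeeeeeaaaaaaaaaaaaaaaaa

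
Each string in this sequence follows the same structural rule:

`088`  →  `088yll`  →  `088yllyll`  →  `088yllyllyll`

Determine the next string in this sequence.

The strings grow by a fixed suffix yll each time.
One more step from 088yllyllyll gives the answer.

088yllyllyllyll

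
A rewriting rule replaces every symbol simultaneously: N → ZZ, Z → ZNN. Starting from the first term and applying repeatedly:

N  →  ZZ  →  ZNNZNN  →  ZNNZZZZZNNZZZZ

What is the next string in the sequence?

Applying the rule to each of the 14 symbols of ZNNZZZZZNNZZZZ gives the pieces ZNN ZZ ZZ ZNN ZNN ZNN ZNN ZNN ZZ ZZ ZNN ZNN ZNN ZNN, which concatenate to the answer.

ZNNZZZZZNNZNNZNNZNNZNNZZZZZNNZNNZNNZNN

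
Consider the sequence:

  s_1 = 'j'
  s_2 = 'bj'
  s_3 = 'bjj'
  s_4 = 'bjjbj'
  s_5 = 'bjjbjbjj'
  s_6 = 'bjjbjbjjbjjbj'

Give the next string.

Each term (from the third on) is the previous term followed by the one before it: term 3 = bj·j = bjj.
Continuing: bjjbjbjjbjjbj · bjjbjbjj gives term 7.

bjjbjbjjbjjbjbjjbjbjj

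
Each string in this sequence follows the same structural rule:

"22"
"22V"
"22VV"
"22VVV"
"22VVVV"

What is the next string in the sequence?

Each term is the previous one with V appended.
One more step from 22VVVV gives the answer.

22VVVVV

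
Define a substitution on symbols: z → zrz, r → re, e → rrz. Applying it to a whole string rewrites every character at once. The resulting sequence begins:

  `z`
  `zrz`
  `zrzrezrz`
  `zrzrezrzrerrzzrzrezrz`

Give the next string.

Applying the rule to each of the 21 symbols of zrzrezrzrerrzzrzrezrz gives the pieces zrz re zrz re rrz zrz re zrz re rrz re re zrz zrz re zrz re rrz zrz re zrz, which concatenate to the answer.

zrzrezrzrerrzzrzrezrzrerrzrerezrzzrzrezrzrerrzzrzrezrz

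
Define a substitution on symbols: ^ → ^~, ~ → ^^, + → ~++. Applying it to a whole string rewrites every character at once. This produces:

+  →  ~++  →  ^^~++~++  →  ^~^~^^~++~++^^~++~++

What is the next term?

Applying the rule to each of the 20 symbols of ^~^~^^~++~++^^~++~++ gives the pieces ^~ ^^ ^~ ^^ ^~ ^~ ^^ ~++ ~++ ^^ ~++ ~++ ^~ ^~ ^^ ~++ ~++ ^^ ~++ ~++, which concatenate to the answer.

^~^^^~^^^~^~^^~++~++^^~++~++^~^~^^~++~++^^~++~++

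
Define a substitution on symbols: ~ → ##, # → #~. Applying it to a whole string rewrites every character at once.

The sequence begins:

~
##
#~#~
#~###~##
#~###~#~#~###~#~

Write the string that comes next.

Rewriting the 16 symbols of #~###~#~#~###~#~ one by one yields #~ ## #~ #~ #~ ## #~ ## #~ ## #~ #~ #~ ## #~ ##; concatenated:

#~###~#~#~###~###~###~#~#~###~##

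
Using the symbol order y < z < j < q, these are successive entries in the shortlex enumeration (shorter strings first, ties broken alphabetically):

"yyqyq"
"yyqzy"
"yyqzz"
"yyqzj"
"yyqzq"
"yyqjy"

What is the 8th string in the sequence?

yyqjj

Advancing 2 positions from yyqjy through yyqjy → yyqjz reaches term 8.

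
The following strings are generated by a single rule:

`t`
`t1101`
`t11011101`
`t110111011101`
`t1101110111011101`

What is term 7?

t110111011101110111011101

Each term is the previous one with 1101 appended.
From t1101110111011101, 2 further steps: t1101110111011101 → t11011101110111011101 → (answer).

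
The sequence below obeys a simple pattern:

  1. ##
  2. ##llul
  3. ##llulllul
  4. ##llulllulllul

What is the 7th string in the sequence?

##llulllulllulllulllulllul

Each term is the previous one with llul appended.
From ##llulllulllul, 3 further steps: ##llulllulllul → ##llulllulllulllul → ##llulllulllulllulllul → (answer).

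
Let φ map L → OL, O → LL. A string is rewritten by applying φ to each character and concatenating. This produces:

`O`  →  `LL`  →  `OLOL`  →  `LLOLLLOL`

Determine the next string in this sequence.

OLOLLLOLOLOLLLOL

Expanding LLOLLLOL: L→OL, L→OL, O→LL, L→OL, L→OL, L→OL, O→LL, L→OL. Concatenated: OL OL LL OL OL OL LL OL.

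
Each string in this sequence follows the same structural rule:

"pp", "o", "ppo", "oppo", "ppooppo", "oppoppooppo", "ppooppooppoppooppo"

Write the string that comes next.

This is a Fibonacci-style word recurrence s(k) = s(k−2)·s(k−1): e.g. pp·o = ppo.
The next term joins oppoppooppo and ppooppooppoppooppo.

oppoppooppoppooppooppoppooppo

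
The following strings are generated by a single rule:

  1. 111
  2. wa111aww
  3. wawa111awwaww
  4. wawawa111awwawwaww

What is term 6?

Every step adds wa to the front and aww to the end of the previous string.
From wawawa111awwawwaww, 2 further steps: wawawa111awwawwaww → wawawawa111awwawwawwaww → (answer).

wawawawawa111awwawwawwawwaww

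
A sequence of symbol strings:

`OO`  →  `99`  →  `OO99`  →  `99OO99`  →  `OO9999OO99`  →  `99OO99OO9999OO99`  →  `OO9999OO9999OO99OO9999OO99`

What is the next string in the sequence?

This is a Fibonacci-style word recurrence s(k) = s(k−2)·s(k−1): e.g. OO·99 = OO99.
Continuing: 99OO99OO9999OO99 · OO9999OO9999OO99OO9999OO99 gives term 8.

99OO99OO9999OO99OO9999OO9999OO99OO9999OO99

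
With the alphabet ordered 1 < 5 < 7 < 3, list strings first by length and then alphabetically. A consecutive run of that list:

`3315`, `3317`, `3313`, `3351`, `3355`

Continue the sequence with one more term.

The successor of 3355 increments the rightmost position that isn't already 3 and resets every position after it to 1.

3357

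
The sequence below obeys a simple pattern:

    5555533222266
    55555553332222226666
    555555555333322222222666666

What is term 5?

55555555555553333332222222222226666666666

Reading off run lengths: 5 runs 5, 7, 9; 3 runs 2, 3, 4; 2 runs 4, 6, 8; 6 runs 2, 4, 6 — each is linear in n (n = 1, 2, …).
Setting n = 5 gives 13, 6, 12, 10 characters in each block.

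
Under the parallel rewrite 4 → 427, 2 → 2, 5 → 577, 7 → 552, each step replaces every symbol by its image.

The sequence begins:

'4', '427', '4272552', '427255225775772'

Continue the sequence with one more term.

Applying the rule to each of the 15 symbols of 427255225775772 gives the pieces 427 2 552 2 577 577 2 2 577 552 552 577 552 552 2, which concatenate to the answer.

42725522577577225775525525775525522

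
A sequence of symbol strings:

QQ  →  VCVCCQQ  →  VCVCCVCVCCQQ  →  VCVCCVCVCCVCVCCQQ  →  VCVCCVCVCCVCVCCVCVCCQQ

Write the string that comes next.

VCVCCVCVCCVCVCCVCVCCVCVCCQQ

Each term is the previous one with VCVCC prepended.
One more step from VCVCCVCVCCVCVCCVCVCCQQ gives the answer.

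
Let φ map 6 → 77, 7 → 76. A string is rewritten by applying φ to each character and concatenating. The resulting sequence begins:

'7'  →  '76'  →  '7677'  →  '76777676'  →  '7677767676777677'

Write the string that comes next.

76777676767776777677767676777676

φ(7677767676777677) expands symbol-by-symbol to 76 77 76 76 76 77 76 77 76 77 76 76 76 77 76 76; joining the 16 pieces gives the next term.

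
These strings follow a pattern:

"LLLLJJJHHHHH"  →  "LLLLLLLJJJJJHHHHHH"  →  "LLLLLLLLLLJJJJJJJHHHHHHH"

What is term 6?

The n-th term is 3n-2 L's then 2n-1 J's then n+3 H's, where the shown terms are n = 2, 3, 4.
Setting n = 7 gives 19, 13, 10 characters in each block.

LLLLLLLLLLLLLLLLLLLJJJJJJJJJJJJJHHHHHHHHHH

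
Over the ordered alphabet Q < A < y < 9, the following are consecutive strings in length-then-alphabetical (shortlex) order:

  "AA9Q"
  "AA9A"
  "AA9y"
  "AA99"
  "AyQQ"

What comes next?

Treat AyQQ as a base-4 numeral over the given alphabet and add one, carrying through any trailing 9's.

AyQA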